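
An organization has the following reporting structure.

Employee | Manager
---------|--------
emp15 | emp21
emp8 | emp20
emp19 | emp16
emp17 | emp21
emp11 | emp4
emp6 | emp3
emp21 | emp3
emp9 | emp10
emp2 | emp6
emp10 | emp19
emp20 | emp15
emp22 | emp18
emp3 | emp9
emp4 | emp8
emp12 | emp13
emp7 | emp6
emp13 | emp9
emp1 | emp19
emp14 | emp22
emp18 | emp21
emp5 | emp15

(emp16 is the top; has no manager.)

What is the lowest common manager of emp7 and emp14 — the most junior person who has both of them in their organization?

emp7's chain of managers is emp6, emp3, emp9, emp10, emp19, emp16. emp14's chain of managers is emp22, emp18, emp21, emp3, emp9, emp10, emp19, emp16. The first manager that appears in both chains is emp3.

emp3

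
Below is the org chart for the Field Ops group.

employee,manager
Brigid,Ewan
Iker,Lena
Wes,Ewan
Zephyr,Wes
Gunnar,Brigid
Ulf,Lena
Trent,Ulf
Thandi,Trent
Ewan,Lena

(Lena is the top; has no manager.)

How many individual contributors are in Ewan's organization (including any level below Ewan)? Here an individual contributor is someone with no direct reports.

The people in Ewan's organization with no one reporting to them are Gunnar, Zephyr. That is 2.

2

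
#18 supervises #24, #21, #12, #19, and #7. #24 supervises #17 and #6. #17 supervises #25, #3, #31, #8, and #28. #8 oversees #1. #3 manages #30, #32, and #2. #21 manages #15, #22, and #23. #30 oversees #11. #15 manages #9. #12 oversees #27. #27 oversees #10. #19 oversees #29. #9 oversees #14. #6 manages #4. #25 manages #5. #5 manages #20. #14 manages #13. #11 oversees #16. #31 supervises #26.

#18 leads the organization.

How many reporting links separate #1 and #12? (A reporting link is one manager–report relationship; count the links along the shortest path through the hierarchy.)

5

#1 is 4 levels below #18, and #12 is 1 level below #18 (their lowest common manager). The shortest path runs up from #1 to #18 and back down to #12: 4 + 1 = 5 links.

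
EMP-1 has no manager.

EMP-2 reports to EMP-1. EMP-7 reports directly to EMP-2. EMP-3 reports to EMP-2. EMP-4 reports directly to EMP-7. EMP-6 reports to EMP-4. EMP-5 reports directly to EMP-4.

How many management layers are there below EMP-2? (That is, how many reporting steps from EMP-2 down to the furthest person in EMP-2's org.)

3

The longest chain under EMP-2 runs EMP-2 → EMP-7 → EMP-4 → EMP-5, which is 3 levels below EMP-2.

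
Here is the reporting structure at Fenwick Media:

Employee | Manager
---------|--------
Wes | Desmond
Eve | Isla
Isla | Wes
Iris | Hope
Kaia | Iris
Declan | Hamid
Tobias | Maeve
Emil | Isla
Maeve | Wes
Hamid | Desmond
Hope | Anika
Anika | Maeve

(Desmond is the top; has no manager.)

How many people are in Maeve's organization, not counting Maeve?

5

Maeve directly manages Anika, Tobias. Under Anika: Hope, Iris, Kaia (3). Tobias has no reports. So Maeve's organization is 2 direct reports plus everyone under them: 4 + 1 = 5.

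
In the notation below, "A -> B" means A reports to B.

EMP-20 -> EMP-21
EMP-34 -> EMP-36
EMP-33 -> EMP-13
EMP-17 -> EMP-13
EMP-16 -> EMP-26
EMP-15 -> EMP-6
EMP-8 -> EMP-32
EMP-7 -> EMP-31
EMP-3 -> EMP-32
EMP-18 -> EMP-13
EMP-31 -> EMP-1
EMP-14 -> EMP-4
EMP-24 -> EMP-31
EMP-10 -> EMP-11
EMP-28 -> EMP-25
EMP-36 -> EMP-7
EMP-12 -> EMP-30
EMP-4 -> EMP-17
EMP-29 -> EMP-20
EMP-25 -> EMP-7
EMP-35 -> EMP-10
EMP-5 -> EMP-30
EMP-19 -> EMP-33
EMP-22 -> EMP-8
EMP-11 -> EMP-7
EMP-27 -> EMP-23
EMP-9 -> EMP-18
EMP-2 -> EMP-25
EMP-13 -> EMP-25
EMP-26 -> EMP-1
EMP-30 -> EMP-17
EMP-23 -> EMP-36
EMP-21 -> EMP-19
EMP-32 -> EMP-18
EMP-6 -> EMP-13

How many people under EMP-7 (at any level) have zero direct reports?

13

The people in EMP-7's organization with no one reporting to them are EMP-2, EMP-28, EMP-15, EMP-29, EMP-9, EMP-3, EMP-22, EMP-12, EMP-5, EMP-14, EMP-35, EMP-34, EMP-27. That is 13.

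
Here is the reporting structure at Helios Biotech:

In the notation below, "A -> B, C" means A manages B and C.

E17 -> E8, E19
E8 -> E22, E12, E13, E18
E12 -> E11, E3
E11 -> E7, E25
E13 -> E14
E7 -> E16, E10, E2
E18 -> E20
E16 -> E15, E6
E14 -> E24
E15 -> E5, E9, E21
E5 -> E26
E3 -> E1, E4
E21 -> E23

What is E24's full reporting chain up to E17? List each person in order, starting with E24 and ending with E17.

E24 reports to E14. E14 reports to E13. E13 reports to E8. E8 reports to E17. E17 is at the top.

E24 -> E14 -> E13 -> E8 -> E17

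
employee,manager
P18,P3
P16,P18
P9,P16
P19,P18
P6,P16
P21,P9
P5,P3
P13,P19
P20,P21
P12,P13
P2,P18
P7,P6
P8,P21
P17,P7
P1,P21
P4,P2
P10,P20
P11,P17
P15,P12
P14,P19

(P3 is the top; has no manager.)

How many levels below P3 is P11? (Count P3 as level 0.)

Chain from P11 up to P3: P11 → P17 → P7 → P6 → P16 → P18 → P3. That is 6 steps up, so P11 is 6 levels below P3.

6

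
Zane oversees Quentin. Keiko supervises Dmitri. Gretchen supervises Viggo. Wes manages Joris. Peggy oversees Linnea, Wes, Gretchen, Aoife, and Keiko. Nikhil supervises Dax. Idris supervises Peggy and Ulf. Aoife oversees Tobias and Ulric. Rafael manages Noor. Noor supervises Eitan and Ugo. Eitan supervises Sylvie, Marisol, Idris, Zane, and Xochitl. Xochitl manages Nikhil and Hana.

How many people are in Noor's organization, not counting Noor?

23

Noor directly manages Eitan, Ugo. Under Eitan: Sylvie, Zane, Quentin, Xochitl, Hana, Nikhil, Dax, Marisol, Idris, Ulf, Peggy, Linnea, Keiko, Dmitri, Gretchen, Viggo, Aoife, Tobias, Ulric, Wes, Joris (21). Ugo has no reports. So Noor's organization is 2 direct reports plus everyone under them: 22 + 1 = 23.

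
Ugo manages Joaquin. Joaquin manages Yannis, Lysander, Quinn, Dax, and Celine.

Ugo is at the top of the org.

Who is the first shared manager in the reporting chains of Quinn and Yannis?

Joaquin

Quinn's chain of managers is Joaquin, Ugo. Yannis's chain of managers is Joaquin, Ugo. The first manager that appears in both chains is Joaquin.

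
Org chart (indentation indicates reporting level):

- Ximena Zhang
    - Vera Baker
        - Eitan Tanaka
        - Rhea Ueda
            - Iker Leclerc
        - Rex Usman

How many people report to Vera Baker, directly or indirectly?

4

Vera Baker directly manages Eitan Tanaka, Rhea Ueda, Rex Usman. Eitan Tanaka has no reports. Under Rhea Ueda: Iker Leclerc (1). Rex Usman has no reports. So Vera Baker's organization is 3 direct reports plus everyone under them: 1 + 2 + 1 = 4.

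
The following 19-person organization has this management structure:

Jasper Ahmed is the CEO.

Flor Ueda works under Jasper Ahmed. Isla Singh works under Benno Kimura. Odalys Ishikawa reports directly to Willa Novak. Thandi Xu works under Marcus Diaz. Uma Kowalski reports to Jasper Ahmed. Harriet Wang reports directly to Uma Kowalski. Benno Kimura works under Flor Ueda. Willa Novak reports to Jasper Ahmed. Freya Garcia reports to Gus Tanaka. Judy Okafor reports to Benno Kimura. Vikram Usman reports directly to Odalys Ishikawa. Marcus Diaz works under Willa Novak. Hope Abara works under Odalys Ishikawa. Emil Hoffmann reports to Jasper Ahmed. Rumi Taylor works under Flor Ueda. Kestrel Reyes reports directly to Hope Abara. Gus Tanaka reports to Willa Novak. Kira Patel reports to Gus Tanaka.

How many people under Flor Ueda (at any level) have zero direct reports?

3

The people in Flor Ueda's organization with no one reporting to them are Rumi Taylor, Isla Singh, Judy Okafor. That is 3.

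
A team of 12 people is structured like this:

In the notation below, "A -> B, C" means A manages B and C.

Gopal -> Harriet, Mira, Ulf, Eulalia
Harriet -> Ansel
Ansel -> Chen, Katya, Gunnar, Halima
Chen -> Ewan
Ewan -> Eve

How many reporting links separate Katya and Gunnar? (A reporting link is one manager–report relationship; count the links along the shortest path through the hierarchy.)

Katya is 1 level below Ansel, and Gunnar is 1 level below Ansel (their lowest common manager). The shortest path runs up from Katya to Ansel and back down to Gunnar: 1 + 1 = 2 links.

2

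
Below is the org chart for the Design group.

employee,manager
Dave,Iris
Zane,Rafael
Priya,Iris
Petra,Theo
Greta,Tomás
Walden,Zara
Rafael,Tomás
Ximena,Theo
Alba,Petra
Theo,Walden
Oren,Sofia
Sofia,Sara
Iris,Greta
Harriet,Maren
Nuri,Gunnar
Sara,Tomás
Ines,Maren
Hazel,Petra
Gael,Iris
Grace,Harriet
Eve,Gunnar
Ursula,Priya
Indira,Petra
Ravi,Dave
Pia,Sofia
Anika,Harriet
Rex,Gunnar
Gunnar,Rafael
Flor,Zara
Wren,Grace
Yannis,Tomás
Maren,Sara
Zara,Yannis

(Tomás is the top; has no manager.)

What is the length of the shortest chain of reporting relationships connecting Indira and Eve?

Indira is 6 levels below Tomás, and Eve is 3 levels below Tomás (their lowest common manager). The shortest path runs up from Indira to Tomás and back down to Eve: 6 + 3 = 9 links.

9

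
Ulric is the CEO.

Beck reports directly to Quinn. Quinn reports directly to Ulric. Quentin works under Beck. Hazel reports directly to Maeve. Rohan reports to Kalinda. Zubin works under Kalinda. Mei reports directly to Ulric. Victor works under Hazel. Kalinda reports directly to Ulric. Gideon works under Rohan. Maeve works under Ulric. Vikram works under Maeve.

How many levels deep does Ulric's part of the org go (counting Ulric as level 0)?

The longest chain under Ulric runs Ulric → Kalinda → Rohan → Gideon, which is 3 levels below Ulric.

3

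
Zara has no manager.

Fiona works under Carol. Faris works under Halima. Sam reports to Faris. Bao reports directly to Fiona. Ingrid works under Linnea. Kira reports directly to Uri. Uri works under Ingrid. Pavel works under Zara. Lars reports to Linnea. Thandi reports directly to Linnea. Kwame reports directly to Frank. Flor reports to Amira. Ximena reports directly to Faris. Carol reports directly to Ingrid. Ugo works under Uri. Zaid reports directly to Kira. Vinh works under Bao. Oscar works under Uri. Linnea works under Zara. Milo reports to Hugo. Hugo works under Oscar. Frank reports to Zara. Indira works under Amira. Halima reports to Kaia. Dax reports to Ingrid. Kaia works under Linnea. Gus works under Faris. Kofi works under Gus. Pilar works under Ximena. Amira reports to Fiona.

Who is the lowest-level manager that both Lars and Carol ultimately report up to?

Lars's chain of managers is Linnea, Zara. Carol's chain of managers is Ingrid, Linnea, Zara. The first manager that appears in both chains is Linnea.

Linnea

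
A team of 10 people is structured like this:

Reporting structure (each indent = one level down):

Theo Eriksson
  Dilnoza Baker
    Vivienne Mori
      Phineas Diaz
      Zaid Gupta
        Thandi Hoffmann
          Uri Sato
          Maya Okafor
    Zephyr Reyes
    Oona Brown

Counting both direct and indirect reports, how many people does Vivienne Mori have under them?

5

Vivienne Mori directly manages Phineas Diaz, Zaid Gupta. Phineas Diaz has no reports. Under Zaid Gupta: Thandi Hoffmann, Maya Okafor, Uri Sato (3). So Vivienne Mori's organization is 2 direct reports plus everyone under them: 1 + 4 = 5.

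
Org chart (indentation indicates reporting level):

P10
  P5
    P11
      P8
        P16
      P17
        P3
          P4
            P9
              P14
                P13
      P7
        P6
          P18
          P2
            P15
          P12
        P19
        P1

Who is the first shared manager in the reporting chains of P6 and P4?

P11

P6's chain of managers is P7, P11, P5, P10. P4's chain of managers is P3, P17, P11, P5, P10. The first manager that appears in both chains is P11.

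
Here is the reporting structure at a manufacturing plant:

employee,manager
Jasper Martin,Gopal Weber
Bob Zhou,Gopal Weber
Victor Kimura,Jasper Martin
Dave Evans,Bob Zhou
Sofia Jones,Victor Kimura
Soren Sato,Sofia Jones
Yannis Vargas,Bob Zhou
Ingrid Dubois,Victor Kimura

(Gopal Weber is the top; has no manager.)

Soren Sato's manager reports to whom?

Victor Kimura

Soren Sato reports to Sofia Jones, and Sofia Jones reports to Victor Kimura. So Soren Sato's skip-level manager is Victor Kimura.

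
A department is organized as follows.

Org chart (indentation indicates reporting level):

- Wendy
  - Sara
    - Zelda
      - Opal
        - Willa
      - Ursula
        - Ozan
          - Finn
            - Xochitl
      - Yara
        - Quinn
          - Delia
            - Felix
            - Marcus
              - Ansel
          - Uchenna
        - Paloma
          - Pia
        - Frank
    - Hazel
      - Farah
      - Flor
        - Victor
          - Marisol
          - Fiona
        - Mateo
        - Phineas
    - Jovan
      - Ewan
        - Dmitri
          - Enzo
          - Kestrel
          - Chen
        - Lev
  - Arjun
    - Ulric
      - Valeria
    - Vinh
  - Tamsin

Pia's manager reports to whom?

Yara

Pia reports to Paloma, and Paloma reports to Yara. So Pia's skip-level manager is Yara.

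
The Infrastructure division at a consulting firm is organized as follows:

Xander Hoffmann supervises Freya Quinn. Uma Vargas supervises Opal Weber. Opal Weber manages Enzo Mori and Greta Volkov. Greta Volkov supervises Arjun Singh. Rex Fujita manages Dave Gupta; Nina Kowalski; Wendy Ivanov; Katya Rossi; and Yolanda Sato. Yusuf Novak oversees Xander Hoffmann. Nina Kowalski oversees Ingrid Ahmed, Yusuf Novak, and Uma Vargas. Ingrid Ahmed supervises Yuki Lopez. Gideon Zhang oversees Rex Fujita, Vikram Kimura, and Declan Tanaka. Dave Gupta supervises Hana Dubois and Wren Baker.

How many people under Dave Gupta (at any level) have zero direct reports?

2

The people in Dave Gupta's organization with no one reporting to them are Wren Baker, Hana Dubois. That is 2.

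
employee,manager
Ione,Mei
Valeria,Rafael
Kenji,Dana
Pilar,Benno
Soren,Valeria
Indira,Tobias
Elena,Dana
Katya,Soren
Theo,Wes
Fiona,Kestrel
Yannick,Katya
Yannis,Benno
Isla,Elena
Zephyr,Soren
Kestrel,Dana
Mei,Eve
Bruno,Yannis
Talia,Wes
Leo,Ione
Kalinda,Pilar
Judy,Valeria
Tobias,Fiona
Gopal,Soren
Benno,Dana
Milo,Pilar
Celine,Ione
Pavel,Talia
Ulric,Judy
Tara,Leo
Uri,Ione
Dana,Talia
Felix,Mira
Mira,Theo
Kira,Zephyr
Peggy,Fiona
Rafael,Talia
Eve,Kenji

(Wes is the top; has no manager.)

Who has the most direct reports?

Direct-report counts: Wes has 2; Theo has 1; Mira has 1; Talia has 3; Dana has 4; Elena has 1; Kestrel has 1; Fiona has 2; Tobias has 1; Benno has 2; Yannis has 1; Pilar has 2; Kenji has 1; Eve has 1; Mei has 1; Ione has 3; Leo has 1; Rafael has 1; Valeria has 2; Judy has 1; Soren has 3; Zephyr has 1; Katya has 1. The largest is 4, held by Dana.

Dana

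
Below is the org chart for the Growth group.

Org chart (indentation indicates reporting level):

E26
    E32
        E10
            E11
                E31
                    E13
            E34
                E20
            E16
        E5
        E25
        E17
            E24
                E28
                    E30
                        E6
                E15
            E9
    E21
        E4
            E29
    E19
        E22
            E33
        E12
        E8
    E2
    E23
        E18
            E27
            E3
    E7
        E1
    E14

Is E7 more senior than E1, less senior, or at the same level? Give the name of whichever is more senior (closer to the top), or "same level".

E7 is 1 level below E26; E1 is 2. E7 is higher.

E7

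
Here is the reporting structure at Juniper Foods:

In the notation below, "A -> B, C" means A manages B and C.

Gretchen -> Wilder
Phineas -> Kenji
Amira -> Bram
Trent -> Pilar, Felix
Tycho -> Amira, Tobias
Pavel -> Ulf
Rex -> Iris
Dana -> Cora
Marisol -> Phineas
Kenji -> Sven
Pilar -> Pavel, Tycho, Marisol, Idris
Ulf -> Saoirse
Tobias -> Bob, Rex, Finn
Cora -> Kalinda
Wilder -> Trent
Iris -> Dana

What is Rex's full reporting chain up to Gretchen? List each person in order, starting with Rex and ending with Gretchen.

Rex -> Tobias -> Tycho -> Pilar -> Trent -> Wilder -> Gretchen

Rex reports to Tobias. Tobias reports to Tycho. Tycho reports to Pilar. Pilar reports to Trent. Trent reports to Wilder. Wilder reports to Gretchen. Gretchen is at the top.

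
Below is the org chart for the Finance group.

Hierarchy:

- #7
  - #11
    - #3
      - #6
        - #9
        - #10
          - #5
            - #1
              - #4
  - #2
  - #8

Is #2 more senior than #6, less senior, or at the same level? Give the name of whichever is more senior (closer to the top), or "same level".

#2 is 1 level below #7; #6 is 3. #2 is higher.

#2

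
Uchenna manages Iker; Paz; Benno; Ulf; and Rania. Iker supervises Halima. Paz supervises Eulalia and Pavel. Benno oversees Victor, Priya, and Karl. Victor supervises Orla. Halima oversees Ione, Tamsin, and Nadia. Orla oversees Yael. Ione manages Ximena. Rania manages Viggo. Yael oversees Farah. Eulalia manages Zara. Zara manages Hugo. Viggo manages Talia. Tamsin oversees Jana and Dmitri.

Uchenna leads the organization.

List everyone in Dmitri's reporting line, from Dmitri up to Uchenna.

Dmitri reports to Tamsin. Tamsin reports to Halima. Halima reports to Iker. Iker reports to Uchenna. Uchenna is at the top.

Dmitri -> Tamsin -> Halima -> Iker -> Uchenna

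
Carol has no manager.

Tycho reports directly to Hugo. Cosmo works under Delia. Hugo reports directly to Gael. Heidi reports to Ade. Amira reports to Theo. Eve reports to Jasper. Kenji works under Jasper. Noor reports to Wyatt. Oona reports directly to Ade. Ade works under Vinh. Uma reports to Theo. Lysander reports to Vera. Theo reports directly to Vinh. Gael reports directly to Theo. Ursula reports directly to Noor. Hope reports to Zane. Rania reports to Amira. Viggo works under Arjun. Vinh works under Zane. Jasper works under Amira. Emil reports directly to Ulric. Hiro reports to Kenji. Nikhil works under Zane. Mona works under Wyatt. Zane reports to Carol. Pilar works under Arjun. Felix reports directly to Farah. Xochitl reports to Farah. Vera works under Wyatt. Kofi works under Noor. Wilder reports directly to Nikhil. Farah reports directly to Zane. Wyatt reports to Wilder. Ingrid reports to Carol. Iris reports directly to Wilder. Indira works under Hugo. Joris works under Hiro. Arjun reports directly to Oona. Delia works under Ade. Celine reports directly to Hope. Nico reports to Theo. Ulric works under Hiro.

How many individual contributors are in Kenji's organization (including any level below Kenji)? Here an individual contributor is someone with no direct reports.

2

The people in Kenji's organization with no one reporting to them are Joris, Emil. That is 2.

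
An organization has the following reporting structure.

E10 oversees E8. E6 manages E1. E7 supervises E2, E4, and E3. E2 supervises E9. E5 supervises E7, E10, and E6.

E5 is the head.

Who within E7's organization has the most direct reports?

E7

Direct-report counts within E7's organization: E7 has 3; E2 has 1. The largest is 3, held by E7.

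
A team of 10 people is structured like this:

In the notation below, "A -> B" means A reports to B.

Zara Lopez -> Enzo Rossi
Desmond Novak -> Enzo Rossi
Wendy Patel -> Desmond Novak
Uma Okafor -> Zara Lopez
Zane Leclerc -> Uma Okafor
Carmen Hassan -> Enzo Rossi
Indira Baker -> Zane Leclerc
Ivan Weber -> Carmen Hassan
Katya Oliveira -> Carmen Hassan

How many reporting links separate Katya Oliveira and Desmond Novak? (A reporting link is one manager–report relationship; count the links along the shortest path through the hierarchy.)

3

Katya Oliveira is 2 levels below Enzo Rossi, and Desmond Novak is 1 level below Enzo Rossi (their lowest common manager). The shortest path runs up from Katya Oliveira to Enzo Rossi and back down to Desmond Novak: 2 + 1 = 3 links.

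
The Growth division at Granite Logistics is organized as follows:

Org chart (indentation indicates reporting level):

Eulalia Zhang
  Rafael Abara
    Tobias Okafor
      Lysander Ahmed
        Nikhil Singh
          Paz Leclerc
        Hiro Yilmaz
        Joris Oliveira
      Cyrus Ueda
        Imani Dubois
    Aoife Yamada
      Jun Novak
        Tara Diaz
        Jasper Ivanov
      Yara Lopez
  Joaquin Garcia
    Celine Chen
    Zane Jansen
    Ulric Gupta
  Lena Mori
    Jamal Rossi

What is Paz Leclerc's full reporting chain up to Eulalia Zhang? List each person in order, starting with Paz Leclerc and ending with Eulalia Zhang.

Paz Leclerc reports to Nikhil Singh. Nikhil Singh reports to Lysander Ahmed. Lysander Ahmed reports to Tobias Okafor. Tobias Okafor reports to Rafael Abara. Rafael Abara reports to Eulalia Zhang. Eulalia Zhang is at the top.

Paz Leclerc -> Nikhil Singh -> Lysander Ahmed -> Tobias Okafor -> Rafael Abara -> Eulalia Zhang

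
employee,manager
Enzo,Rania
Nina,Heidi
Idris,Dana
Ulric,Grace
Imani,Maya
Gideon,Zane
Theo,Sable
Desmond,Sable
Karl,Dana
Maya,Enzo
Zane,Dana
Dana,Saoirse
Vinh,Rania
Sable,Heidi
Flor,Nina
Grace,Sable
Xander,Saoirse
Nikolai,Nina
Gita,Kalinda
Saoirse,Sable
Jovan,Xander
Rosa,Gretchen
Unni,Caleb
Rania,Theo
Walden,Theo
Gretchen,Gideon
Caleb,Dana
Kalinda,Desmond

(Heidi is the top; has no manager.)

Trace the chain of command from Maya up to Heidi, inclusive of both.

Maya -> Enzo -> Rania -> Theo -> Sable -> Heidi

Maya reports to Enzo. Enzo reports to Rania. Rania reports to Theo. Theo reports to Sable. Sable reports to Heidi. Heidi is at the top.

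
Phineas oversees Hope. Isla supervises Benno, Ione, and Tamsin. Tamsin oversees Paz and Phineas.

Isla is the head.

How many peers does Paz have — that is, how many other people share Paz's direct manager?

1

Paz reports to Tamsin. Tamsin's other direct reports are Phineas — 1 peer.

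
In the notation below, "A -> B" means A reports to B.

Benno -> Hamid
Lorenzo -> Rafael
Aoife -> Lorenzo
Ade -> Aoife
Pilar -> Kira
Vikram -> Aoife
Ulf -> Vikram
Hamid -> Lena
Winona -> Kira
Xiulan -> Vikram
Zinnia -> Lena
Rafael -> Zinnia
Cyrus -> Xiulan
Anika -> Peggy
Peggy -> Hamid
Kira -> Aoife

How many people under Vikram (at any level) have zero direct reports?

The people in Vikram's organization with no one reporting to them are Ulf, Cyrus. That is 2.

2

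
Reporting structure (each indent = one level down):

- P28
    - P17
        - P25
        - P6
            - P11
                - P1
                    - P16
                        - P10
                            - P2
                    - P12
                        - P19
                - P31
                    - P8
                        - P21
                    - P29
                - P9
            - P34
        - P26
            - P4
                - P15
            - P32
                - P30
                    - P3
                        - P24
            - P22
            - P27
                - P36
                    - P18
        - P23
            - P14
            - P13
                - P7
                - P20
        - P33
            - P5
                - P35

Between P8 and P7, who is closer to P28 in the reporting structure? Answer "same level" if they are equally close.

P8 is 5 levels below P28; P7 is 4. P7 is higher.

P7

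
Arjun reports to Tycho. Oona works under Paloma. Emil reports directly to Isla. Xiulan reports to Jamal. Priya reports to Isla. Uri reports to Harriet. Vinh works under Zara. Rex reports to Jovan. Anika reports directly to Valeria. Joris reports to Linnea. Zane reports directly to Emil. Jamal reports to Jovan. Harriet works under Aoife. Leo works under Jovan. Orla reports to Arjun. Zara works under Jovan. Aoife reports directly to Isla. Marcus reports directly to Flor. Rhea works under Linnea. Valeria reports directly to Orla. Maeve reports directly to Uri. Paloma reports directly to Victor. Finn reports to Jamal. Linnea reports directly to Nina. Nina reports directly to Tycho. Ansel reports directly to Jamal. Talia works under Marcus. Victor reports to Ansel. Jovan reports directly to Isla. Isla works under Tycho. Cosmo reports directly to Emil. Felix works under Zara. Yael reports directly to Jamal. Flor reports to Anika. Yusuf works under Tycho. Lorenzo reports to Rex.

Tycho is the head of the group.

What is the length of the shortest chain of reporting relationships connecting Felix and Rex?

Felix is 2 levels below Jovan, and Rex is 1 level below Jovan (their lowest common manager). The shortest path runs up from Felix to Jovan and back down to Rex: 2 + 1 = 3 links.

3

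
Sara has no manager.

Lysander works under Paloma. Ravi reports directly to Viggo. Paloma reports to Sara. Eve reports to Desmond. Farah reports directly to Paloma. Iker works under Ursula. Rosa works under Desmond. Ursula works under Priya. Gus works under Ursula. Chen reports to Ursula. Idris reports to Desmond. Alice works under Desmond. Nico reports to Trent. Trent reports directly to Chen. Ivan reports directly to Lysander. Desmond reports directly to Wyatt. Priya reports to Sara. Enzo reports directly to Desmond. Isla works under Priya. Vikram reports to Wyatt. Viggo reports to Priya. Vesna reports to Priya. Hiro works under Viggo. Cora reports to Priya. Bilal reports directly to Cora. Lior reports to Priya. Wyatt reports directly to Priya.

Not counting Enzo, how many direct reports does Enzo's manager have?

4

Enzo reports to Desmond. Desmond's other direct reports are Eve, Rosa, Alice, Idris — 4 peers.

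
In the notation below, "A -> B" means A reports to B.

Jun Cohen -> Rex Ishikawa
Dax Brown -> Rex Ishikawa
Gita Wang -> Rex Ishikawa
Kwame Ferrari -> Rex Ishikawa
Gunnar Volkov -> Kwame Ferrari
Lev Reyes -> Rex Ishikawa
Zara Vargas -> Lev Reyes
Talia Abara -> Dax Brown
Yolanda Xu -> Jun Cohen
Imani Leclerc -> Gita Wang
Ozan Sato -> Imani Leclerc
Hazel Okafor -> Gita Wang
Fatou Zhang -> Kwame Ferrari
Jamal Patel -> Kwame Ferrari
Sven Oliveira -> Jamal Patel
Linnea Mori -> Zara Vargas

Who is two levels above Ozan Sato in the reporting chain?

Gita Wang

Ozan Sato reports to Imani Leclerc, and Imani Leclerc reports to Gita Wang. So Ozan Sato's skip-level manager is Gita Wang.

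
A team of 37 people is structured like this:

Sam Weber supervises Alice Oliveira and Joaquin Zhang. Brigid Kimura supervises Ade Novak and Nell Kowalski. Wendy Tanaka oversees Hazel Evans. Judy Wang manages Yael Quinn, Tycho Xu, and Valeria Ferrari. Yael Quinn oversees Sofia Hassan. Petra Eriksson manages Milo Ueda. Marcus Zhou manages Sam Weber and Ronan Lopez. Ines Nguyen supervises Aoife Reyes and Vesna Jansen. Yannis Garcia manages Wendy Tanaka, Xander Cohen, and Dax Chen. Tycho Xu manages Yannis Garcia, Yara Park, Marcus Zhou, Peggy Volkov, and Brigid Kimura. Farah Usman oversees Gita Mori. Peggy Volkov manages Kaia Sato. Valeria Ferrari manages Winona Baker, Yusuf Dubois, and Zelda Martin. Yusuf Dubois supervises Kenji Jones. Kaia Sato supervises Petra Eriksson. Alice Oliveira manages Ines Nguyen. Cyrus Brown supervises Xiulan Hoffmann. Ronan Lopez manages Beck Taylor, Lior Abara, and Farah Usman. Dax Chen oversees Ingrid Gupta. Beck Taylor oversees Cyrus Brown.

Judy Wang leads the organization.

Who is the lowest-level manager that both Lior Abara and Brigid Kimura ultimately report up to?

Tycho Xu

Lior Abara's chain of managers is Ronan Lopez, Marcus Zhou, Tycho Xu, Judy Wang. Brigid Kimura's chain of managers is Tycho Xu, Judy Wang. The first manager that appears in both chains is Tycho Xu.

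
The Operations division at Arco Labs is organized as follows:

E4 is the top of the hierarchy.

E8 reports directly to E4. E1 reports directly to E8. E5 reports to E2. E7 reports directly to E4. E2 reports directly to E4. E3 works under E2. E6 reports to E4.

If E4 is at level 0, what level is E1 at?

Chain from E1 up to E4: E1 → E8 → E4. That is 2 steps up, so E1 is 2 levels below E4.

2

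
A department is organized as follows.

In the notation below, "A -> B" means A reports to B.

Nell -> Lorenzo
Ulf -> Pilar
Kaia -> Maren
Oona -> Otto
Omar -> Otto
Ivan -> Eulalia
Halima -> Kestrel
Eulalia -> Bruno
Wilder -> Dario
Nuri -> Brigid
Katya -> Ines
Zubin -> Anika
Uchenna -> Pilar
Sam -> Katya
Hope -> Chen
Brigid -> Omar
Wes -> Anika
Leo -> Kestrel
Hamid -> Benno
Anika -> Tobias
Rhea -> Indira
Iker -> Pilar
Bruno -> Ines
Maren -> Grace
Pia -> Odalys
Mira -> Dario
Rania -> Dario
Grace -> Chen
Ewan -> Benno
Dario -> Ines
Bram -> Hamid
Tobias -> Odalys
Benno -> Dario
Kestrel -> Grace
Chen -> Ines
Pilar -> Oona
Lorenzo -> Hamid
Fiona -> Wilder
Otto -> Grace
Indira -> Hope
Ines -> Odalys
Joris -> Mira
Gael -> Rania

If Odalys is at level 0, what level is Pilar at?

Chain from Pilar up to Odalys: Pilar → Oona → Otto → Grace → Chen → Ines → Odalys. That is 6 steps up, so Pilar is 6 levels below Odalys.

6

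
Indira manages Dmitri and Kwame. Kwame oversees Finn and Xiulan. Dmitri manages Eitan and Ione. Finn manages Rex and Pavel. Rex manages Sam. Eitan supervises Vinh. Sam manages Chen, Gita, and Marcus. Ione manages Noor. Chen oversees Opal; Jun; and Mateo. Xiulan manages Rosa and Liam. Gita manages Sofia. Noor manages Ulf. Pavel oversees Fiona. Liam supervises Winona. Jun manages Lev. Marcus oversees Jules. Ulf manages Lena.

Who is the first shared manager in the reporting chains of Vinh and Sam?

Vinh's chain of managers is Eitan, Dmitri, Indira. Sam's chain of managers is Rex, Finn, Kwame, Indira. The first manager that appears in both chains is Indira.

Indira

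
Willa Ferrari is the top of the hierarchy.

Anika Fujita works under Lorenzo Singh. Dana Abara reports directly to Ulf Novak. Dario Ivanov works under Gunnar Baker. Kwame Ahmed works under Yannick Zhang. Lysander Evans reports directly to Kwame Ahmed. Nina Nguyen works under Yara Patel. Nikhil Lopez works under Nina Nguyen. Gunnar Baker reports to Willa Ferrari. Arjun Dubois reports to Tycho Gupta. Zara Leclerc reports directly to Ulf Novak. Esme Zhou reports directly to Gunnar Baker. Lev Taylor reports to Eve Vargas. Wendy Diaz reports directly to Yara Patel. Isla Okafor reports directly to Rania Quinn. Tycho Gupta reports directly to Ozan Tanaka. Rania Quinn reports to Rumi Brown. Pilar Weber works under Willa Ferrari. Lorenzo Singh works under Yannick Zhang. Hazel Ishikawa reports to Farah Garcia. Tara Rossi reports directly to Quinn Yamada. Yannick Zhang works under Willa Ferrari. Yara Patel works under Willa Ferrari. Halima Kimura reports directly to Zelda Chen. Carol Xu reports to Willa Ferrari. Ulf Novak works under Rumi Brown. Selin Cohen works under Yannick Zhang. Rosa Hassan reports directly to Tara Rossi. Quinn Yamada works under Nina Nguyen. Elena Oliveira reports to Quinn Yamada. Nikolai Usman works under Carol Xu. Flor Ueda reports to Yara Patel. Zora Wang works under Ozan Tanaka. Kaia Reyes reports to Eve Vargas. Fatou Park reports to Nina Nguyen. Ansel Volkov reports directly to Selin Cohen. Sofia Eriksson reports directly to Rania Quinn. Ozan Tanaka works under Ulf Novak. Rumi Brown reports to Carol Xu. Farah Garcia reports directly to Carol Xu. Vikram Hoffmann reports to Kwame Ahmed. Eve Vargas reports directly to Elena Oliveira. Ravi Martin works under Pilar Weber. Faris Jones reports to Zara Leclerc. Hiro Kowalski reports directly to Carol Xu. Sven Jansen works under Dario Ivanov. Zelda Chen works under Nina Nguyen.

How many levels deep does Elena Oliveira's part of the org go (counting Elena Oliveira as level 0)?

2

The longest chain under Elena Oliveira runs Elena Oliveira → Eve Vargas → Kaia Reyes, which is 2 levels below Elena Oliveira.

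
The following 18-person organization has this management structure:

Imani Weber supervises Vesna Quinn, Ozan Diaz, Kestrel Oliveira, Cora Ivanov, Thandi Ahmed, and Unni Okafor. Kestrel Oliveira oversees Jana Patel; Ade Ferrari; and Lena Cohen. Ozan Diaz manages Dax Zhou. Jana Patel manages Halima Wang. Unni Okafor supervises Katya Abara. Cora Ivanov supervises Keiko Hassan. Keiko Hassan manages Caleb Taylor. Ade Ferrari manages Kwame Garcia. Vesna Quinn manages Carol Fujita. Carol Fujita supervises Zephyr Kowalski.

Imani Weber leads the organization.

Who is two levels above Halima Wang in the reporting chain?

Halima Wang reports to Jana Patel, and Jana Patel reports to Kestrel Oliveira. So Halima Wang's skip-level manager is Kestrel Oliveira.

Kestrel Oliveira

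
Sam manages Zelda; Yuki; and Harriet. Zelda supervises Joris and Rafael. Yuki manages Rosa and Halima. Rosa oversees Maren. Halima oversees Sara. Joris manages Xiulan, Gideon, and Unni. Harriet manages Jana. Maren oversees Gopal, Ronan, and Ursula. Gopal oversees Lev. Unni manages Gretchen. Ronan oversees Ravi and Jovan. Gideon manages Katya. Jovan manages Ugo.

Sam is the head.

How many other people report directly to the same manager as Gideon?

Gideon reports to Joris. Joris's other direct reports are Unni, Xiulan — 2 peers.

2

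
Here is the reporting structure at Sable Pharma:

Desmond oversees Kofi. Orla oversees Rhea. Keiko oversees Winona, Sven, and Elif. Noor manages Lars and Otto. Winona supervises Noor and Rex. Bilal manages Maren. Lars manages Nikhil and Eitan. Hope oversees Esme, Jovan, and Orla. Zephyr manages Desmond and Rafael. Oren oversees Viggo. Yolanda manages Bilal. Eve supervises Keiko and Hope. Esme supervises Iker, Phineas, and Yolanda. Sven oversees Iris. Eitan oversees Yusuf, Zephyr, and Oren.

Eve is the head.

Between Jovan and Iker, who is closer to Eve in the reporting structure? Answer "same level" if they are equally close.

Jovan is 2 levels below Eve; Iker is 3. Jovan is higher.

Jovan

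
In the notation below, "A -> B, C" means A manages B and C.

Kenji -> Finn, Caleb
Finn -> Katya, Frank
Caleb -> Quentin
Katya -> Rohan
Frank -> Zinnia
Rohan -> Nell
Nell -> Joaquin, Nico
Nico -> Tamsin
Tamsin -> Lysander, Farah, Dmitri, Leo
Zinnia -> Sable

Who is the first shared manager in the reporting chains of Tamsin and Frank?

Tamsin's chain of managers is Nico, Nell, Rohan, Katya, Finn, Kenji. Frank's chain of managers is Finn, Kenji. The first manager that appears in both chains is Finn.

Finn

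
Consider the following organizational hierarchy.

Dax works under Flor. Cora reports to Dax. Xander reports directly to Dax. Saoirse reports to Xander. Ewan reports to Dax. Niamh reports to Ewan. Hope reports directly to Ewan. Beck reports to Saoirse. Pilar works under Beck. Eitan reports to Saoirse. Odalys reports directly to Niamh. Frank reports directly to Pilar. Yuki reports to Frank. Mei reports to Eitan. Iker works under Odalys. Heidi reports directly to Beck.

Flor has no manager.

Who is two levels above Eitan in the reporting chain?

Xander

Eitan reports to Saoirse, and Saoirse reports to Xander. So Eitan's skip-level manager is Xander.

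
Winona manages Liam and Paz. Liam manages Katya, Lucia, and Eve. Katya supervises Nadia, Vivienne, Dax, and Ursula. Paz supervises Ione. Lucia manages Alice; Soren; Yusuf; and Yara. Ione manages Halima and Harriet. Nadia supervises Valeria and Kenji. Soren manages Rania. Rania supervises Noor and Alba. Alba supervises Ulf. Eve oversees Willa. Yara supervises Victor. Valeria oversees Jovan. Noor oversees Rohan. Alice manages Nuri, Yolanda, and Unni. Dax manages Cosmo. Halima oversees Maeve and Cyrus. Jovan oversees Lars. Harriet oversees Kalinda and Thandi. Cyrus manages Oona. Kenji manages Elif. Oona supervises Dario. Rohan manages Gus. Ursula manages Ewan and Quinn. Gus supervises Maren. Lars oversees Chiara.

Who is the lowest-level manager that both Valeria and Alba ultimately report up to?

Liam

Valeria's chain of managers is Nadia, Katya, Liam, Winona. Alba's chain of managers is Rania, Soren, Lucia, Liam, Winona. The first manager that appears in both chains is Liam.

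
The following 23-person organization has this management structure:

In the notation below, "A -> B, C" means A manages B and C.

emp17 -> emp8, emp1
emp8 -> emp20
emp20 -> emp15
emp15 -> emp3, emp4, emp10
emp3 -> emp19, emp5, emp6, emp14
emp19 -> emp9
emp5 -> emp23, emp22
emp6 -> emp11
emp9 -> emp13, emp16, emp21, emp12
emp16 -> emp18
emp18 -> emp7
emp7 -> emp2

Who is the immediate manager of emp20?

emp8

emp20 reports directly to emp8.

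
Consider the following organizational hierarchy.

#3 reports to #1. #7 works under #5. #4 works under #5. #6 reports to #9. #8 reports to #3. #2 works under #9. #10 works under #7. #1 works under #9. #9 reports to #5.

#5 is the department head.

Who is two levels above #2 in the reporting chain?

#2 reports to #9, and #9 reports to #5. So #2's skip-level manager is #5.

#5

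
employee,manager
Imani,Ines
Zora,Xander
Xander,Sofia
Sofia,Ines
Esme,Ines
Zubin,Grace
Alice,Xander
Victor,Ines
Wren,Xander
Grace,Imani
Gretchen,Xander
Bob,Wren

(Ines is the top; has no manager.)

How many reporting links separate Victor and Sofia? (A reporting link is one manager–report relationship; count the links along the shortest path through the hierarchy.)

2

Victor is 1 level below Ines, and Sofia is 1 level below Ines (their lowest common manager). The shortest path runs up from Victor to Ines and back down to Sofia: 1 + 1 = 2 links.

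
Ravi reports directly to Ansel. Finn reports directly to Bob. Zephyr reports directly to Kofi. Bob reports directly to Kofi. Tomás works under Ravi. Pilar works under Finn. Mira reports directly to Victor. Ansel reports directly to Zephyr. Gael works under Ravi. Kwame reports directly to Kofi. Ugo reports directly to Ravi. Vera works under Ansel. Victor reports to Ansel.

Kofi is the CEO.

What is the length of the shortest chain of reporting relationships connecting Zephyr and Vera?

2

Vera is in Zephyr's organization: the chain from Vera up to Zephyr is Vera → Ansel → Zephyr, which is 2 links.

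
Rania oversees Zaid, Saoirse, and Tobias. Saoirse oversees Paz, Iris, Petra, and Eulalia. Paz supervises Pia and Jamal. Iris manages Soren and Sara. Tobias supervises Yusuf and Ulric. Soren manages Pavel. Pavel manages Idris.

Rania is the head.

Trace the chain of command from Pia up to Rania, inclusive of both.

Pia -> Paz -> Saoirse -> Rania

Pia reports to Paz. Paz reports to Saoirse. Saoirse reports to Rania. Rania is at the top.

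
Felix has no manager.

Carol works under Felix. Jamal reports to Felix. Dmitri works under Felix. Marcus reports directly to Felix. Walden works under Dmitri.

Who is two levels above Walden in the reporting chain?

Walden reports to Dmitri, and Dmitri reports to Felix. So Walden's skip-level manager is Felix.

Felix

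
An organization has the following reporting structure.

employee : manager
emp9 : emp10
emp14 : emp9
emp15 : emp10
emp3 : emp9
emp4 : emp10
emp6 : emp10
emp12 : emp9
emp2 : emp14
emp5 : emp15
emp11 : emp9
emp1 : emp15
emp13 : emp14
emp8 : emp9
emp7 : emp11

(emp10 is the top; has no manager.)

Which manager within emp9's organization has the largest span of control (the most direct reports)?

emp9

Direct-report counts within emp9's organization: emp9 has 5; emp11 has 1; emp14 has 2. The largest is 5, held by emp9.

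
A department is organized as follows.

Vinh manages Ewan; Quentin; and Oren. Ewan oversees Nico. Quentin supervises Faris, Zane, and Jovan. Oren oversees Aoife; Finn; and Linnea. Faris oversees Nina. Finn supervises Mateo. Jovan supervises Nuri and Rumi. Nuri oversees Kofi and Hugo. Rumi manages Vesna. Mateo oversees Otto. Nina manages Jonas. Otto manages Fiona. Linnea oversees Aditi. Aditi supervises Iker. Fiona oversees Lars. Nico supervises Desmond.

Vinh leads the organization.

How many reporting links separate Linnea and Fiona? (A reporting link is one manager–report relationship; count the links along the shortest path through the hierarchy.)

Linnea is 1 level below Oren, and Fiona is 4 levels below Oren (their lowest common manager). The shortest path runs up from Linnea to Oren and back down to Fiona: 1 + 4 = 5 links.

5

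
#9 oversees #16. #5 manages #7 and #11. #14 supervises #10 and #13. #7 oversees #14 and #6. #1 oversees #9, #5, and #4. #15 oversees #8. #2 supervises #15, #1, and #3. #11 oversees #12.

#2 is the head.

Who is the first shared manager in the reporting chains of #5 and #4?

#5's chain of managers is #1, #2. #4's chain of managers is #1, #2. The first manager that appears in both chains is #1.

#1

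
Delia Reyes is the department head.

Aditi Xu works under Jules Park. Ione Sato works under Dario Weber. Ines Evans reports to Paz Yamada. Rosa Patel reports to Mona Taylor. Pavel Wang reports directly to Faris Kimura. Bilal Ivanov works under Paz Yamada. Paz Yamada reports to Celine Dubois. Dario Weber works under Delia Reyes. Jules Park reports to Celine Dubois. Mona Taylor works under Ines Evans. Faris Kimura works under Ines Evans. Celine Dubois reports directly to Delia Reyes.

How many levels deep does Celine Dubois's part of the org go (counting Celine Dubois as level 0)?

4

The longest chain under Celine Dubois runs Celine Dubois → Paz Yamada → Ines Evans → Faris Kimura → Pavel Wang, which is 4 levels below Celine Dubois.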